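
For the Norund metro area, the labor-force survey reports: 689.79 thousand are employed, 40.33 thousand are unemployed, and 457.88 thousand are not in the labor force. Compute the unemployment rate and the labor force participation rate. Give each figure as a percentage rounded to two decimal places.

Unemployment rate ≈ 5.52%; labor force participation rate ≈ 61.46%.

Labor force = employed + unemployed = 689.79 + 40.33 = 730.12 thousand.
Working-age population = 730.12 + 457.88 = 1,188.00 thousand.
Unemployment rate = 40.33 / 730.12 = 5.52%.
Labor force participation rate = 730.12 / 1,188.00 = 61.46%.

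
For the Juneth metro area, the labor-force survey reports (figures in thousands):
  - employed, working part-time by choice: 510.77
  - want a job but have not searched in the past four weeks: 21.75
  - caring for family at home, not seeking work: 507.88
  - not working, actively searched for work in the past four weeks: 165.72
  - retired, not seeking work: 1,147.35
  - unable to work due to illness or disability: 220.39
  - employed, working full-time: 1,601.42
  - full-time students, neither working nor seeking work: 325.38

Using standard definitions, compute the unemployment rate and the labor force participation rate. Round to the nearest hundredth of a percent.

Employed = 510.77 + 1,601.42 = 2,112.19 thousand.
Unemployed = 165.72 thousand.
Labor force = 2,112.19 + 165.72 = 2,277.91 thousand.
Not in labor force = 21.75 + 507.88 + 1,147.35 + 220.39 + 325.38 = 2,222.75 thousand (those not working and not actively searching are outside the labor force — including those who want a job but have given up searching).
Civilian working-age population = 2,277.91 + 2,222.75 = 4,500.66 thousand.
Unemployment rate = 165.72 / 2,277.91 = 7.28%.
Labor force participation rate = 2,277.91 / 4,500.66 = 50.61%.

Unemployment rate ≈ 7.28%; labor force participation rate ≈ 50.61%.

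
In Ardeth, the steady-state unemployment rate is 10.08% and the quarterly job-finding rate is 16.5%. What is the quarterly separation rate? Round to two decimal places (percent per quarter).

From u* = s/(s+f): s = u·f/(1−u).
s = 0.1008 × 16.5 / (1 − 0.1008) = 1.6632 / 0.8992 ≈ 1.85% per quarter.

Separation rate ≈ 1.85% per quarter.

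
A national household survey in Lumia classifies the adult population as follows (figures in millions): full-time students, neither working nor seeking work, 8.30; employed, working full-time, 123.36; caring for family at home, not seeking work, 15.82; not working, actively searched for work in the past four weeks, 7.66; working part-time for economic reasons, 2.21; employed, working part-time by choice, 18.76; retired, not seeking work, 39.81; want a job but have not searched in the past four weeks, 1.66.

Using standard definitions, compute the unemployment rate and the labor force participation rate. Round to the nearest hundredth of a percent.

Employed = 123.36 + 2.21 + 18.76 = 144.33 million (anyone who worked, including part-time for economic reasons, counts as employed).
Unemployed = 7.66 million.
Labor force = 144.33 + 7.66 = 151.99 million.
Not in labor force = 8.30 + 15.82 + 39.81 + 1.66 = 65.59 million (those not working and not actively searching are outside the labor force — including those who want a job but have given up searching).
Civilian working-age population = 151.99 + 65.59 = 217.58 million.
Unemployment rate = 7.66 / 151.99 = 5.04%.
Labor force participation rate = 151.99 / 217.58 = 69.85%.

Unemployment rate ≈ 5.04%; labor force participation rate ≈ 69.85%.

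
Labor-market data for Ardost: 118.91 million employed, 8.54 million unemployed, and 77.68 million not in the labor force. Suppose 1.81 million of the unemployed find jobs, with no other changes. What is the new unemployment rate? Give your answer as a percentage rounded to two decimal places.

New unemployment rate ≈ 5.28%.

Initially, labor force = 118.91 + 8.54 = 127.45 million, so u = 8.54/127.45 = 6.70%.
After the change, unemployed falls and employed rises by 1.81; labor force unchanged → E = 120.72, U = 6.73, labor force = 127.45 million.
New unemployment rate = 6.73 / 127.45 = 5.28%.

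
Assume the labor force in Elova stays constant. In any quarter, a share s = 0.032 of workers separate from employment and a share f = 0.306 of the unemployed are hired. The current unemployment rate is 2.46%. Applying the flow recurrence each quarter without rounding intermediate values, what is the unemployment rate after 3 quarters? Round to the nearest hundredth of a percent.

With a fixed labor force, u_{t+1} = u_t + s·(1−u_t) − f·u_t = u_t·(1−s−f) + s.
Here 1−s−f = 0.662 and s = 0.032.
u_1 = 0.024600 × 0.662 + 0.032 = 0.048285.
u_2 = 0.048285 × 0.662 + 0.032 = 0.063965.
u_3 = 0.063965 × 0.662 + 0.032 = 0.074345.

Unemployment rate after three quarters ≈ 7.43%.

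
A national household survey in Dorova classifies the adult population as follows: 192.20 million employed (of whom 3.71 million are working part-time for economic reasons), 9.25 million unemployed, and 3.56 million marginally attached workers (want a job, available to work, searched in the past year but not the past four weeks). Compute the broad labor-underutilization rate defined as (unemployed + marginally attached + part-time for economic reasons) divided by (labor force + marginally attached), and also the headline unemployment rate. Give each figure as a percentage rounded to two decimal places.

Broad underutilization rate ≈ 8.06%; headline unemployment rate ≈ 4.59%.

Labor force = 192.20 + 9.25 = 201.45 million.
Numerator = 9.25 + 3.56 + 3.71 = 16.52 million.
Denominator = 201.45 + 3.56 = 205.01 million.
Broad rate = 16.52 / 205.01 = 8.06%.
Headline unemployment rate = 9.25 / 201.45 = 4.59%.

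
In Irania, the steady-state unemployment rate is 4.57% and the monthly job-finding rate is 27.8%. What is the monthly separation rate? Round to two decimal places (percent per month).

Separation rate ≈ 1.33% per month.

From u* = s/(s+f): s = u·f/(1−u).
s = 0.0457 × 27.8 / (1 − 0.0457) = 1.2705 / 0.9543 ≈ 1.33% per month.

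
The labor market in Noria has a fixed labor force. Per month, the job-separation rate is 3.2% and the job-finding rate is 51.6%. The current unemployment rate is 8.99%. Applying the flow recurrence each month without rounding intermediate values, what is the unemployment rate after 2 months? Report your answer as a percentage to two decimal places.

With a fixed labor force, u_{t+1} = u_t + s·(1−u_t) − f·u_t = u_t·(1−s−f) + s.
Here 1−s−f = 0.452 and s = 0.032.
u_1 = 0.089900 × 0.452 + 0.032 = 0.072635.
u_2 = 0.072635 × 0.452 + 0.032 = 0.064831.

Unemployment rate after two months ≈ 6.48%.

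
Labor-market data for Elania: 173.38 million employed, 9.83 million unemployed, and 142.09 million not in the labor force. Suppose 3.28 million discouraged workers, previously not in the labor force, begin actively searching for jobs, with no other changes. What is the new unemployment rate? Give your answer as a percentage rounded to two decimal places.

New unemployment rate ≈ 7.03%.

Initially, labor force = 173.38 + 9.83 = 183.21 million, so u = 9.83/183.21 = 5.37%.
After the change, unemployed and labor force both rise by 3.28 → E = 173.38, U = 13.11, labor force = 186.49 million.
New unemployment rate = 13.11 / 186.49 = 7.03%.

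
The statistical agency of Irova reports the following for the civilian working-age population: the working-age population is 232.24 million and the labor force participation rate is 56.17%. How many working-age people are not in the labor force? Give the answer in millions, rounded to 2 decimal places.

Share not in the labor force = 1 − 0.5617 = 0.4383.
Not in labor force = 0.4383 × 232.24 ≈ 101.79 million.

About 101.79 million are not in the labor force.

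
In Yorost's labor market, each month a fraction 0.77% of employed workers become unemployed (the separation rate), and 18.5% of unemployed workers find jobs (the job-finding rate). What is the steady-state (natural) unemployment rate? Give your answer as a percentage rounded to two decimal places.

At steady state the flows balance: s·E = f·U, so U/(E+U) = s/(s+f).
u* = 0.77 / (0.77 + 18.5) = 0.77 / 19.27 = 4.00%.

Steady-state unemployment rate ≈ 4.00%.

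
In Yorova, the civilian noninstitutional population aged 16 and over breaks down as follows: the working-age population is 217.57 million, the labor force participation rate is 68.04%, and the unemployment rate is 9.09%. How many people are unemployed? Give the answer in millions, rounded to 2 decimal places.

About 13.46 million are unemployed.

Labor force = 0.6804 × 217.57 = 148.03 million.
Unemployed = 0.0909 × 148.03 ≈ 13.46 million.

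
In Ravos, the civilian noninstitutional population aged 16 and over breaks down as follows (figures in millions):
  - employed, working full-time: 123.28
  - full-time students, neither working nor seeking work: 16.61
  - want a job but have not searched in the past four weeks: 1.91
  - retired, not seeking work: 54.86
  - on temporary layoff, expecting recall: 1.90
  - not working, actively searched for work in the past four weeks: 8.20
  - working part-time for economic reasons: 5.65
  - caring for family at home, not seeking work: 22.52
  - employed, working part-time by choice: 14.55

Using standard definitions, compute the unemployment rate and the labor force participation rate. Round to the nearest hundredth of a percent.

Employed = 123.28 + 5.65 + 14.55 = 143.48 million (anyone who worked, including part-time for economic reasons, counts as employed).
Unemployed = 1.90 + 8.20 = 10.10 million (jobless and actively searching, or on temporary layoff).
Labor force = 143.48 + 10.10 = 153.58 million.
Not in labor force = 16.61 + 1.91 + 54.86 + 22.52 = 95.90 million (those not working and not actively searching are outside the labor force — including those who want a job but have given up searching).
Civilian working-age population = 153.58 + 95.90 = 249.48 million.
Unemployment rate = 10.10 / 153.58 = 6.58%.
Labor force participation rate = 153.58 / 249.48 = 61.56%.

Unemployment rate ≈ 6.58%; labor force participation rate ≈ 61.56%.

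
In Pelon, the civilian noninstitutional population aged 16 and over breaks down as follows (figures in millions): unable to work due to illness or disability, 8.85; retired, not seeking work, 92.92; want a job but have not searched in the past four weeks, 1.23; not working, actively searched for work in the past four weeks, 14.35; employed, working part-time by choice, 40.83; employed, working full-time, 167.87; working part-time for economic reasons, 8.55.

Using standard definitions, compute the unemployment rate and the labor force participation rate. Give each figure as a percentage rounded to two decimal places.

Unemployment rate ≈ 6.20%; labor force participation rate ≈ 69.22%.

Employed = 40.83 + 167.87 + 8.55 = 217.25 million (anyone who worked, including part-time for economic reasons, counts as employed).
Unemployed = 14.35 million.
Labor force = 217.25 + 14.35 = 231.60 million.
Not in labor force = 8.85 + 92.92 + 1.23 = 103.00 million (those not working and not actively searching are outside the labor force — including those who want a job but have given up searching).
Civilian working-age population = 231.60 + 103.00 = 334.60 million.
Unemployment rate = 14.35 / 231.60 = 6.20%.
Labor force participation rate = 231.60 / 334.60 = 69.22%.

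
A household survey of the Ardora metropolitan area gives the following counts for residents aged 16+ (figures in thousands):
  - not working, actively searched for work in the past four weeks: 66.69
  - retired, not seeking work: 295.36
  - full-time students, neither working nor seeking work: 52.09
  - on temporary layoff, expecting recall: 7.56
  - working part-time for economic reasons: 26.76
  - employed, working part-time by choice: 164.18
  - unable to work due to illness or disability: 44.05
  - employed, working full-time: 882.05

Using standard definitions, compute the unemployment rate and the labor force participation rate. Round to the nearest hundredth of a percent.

Unemployment rate ≈ 6.47%; labor force participation rate ≈ 74.56%.

Employed = 26.76 + 164.18 + 882.05 = 1,072.99 thousand (anyone who worked, including part-time for economic reasons, counts as employed).
Unemployed = 66.69 + 7.56 = 74.25 thousand (jobless and actively searching, or on temporary layoff).
Labor force = 1,072.99 + 74.25 = 1,147.24 thousand.
Not in labor force = 295.36 + 52.09 + 44.05 = 391.50 thousand (those not working and not actively searching are outside the labor force).
Civilian working-age population = 1,147.24 + 391.50 = 1,538.74 thousand.
Unemployment rate = 74.25 / 1,147.24 = 6.47%.
Labor force participation rate = 1,147.24 / 1,538.74 = 74.56%.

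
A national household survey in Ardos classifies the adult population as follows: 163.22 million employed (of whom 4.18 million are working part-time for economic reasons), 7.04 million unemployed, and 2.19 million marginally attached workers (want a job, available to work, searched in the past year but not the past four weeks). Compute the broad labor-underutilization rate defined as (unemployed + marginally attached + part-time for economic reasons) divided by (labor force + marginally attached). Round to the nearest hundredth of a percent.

Labor force = 163.22 + 7.04 = 170.26 million.
Numerator = 7.04 + 2.19 + 4.18 = 13.41 million.
Denominator = 170.26 + 2.19 = 172.45 million.
Broad rate = 13.41 / 172.45 = 7.78%.

Broad underutilization rate ≈ 7.78%.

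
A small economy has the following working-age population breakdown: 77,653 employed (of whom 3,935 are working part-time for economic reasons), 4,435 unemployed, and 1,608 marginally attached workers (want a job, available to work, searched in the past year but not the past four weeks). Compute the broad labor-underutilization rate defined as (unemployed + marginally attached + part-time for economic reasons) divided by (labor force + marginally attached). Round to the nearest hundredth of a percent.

Labor force = 77,653 + 4,435 = 82,088.
Numerator = 4,435 + 1,608 + 3,935 = 9,978.
Denominator = 82,088 + 1,608 = 83,696.
Broad rate = 9,978 / 83,696 = 11.92%.

Broad underutilization rate ≈ 11.92%.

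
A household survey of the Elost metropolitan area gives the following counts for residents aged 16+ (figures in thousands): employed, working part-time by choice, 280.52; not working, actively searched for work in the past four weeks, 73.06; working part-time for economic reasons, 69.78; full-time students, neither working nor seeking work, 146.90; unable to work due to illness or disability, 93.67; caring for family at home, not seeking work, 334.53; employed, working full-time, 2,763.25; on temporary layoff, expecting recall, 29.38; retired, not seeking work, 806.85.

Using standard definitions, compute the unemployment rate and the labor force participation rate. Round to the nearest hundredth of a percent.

Unemployment rate ≈ 3.19%; labor force participation rate ≈ 69.94%.

Employed = 280.52 + 69.78 + 2,763.25 = 3,113.55 thousand (anyone who worked, including part-time for economic reasons, counts as employed).
Unemployed = 73.06 + 29.38 = 102.44 thousand (jobless and actively searching, or on temporary layoff).
Labor force = 3,113.55 + 102.44 = 3,215.99 thousand.
Not in labor force = 146.90 + 93.67 + 334.53 + 806.85 = 1,381.95 thousand (those not working and not actively searching are outside the labor force).
Civilian working-age population = 3,215.99 + 1,381.95 = 4,597.94 thousand.
Unemployment rate = 102.44 / 3,215.99 = 3.19%.
Labor force participation rate = 3,215.99 / 4,597.94 = 69.94%.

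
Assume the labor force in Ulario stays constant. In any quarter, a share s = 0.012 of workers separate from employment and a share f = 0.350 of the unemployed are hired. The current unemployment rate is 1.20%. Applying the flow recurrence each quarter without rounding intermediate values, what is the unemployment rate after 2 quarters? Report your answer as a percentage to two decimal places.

With a fixed labor force, u_{t+1} = u_t + s·(1−u_t) − f·u_t = u_t·(1−s−f) + s.
Here 1−s−f = 0.638 and s = 0.012.
u_1 = 0.012000 × 0.638 + 0.012 = 0.019656.
u_2 = 0.019656 × 0.638 + 0.012 = 0.024541.

Unemployment rate after two quarters ≈ 2.45%.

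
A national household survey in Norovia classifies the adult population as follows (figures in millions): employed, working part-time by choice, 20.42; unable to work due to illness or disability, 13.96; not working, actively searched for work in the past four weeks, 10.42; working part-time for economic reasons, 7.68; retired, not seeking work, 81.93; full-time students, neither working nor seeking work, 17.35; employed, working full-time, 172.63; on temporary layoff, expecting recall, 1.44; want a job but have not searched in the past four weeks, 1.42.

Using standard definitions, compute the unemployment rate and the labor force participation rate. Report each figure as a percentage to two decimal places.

Employed = 20.42 + 7.68 + 172.63 = 200.73 million (anyone who worked, including part-time for economic reasons, counts as employed).
Unemployed = 10.42 + 1.44 = 11.86 million (jobless and actively searching, or on temporary layoff).
Labor force = 200.73 + 11.86 = 212.59 million.
Not in labor force = 13.96 + 81.93 + 17.35 + 1.42 = 114.66 million (those not working and not actively searching are outside the labor force — including those who want a job but have given up searching).
Civilian working-age population = 212.59 + 114.66 = 327.25 million.
Unemployment rate = 11.86 / 212.59 = 5.58%.
Labor force participation rate = 212.59 / 327.25 = 64.96%.

Unemployment rate ≈ 5.58%; labor force participation rate ≈ 64.96%.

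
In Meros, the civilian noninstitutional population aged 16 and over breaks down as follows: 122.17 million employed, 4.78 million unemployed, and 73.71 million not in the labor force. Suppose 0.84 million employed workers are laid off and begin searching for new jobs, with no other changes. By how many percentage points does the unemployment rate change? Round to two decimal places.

Initially, labor force = 122.17 + 4.78 = 126.95 million, so u = 4.78/126.95 = 3.77%.
After the change, employed falls and unemployed rises by 0.84; labor force unchanged → E = 121.33, U = 5.62, labor force = 126.95 million.
New unemployment rate = 5.62 / 126.95 = 4.43%.
Change = 4.43% − 3.77% = +0.66 percentage points.

The unemployment rate changes by +0.66 percentage points.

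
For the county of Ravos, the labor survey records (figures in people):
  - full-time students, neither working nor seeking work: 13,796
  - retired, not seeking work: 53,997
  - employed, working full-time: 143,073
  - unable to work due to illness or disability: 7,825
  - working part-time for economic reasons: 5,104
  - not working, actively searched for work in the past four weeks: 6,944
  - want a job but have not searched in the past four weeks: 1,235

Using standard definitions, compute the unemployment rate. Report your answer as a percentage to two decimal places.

Employed = 143,073 + 5,104 = 148,177 (anyone who worked, including part-time for economic reasons, counts as employed).
Unemployed = 6,944.
Labor force = 148,177 + 6,944 = 155,121.
Unemployment rate = 6,944 / 155,121 = 4.48%.

Unemployment rate ≈ 4.48%.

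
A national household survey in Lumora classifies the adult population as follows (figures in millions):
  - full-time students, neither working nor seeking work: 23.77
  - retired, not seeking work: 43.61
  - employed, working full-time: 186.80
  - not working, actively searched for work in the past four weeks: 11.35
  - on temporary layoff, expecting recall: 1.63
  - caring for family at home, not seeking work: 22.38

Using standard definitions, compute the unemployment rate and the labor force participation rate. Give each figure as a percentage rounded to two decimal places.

Employed = 186.80 million.
Unemployed = 11.35 + 1.63 = 12.98 million (jobless and actively searching, or on temporary layoff).
Labor force = 186.80 + 12.98 = 199.78 million.
Not in labor force = 23.77 + 43.61 + 22.38 = 89.76 million (those not working and not actively searching are outside the labor force).
Civilian working-age population = 199.78 + 89.76 = 289.54 million.
Unemployment rate = 12.98 / 199.78 = 6.50%.
Labor force participation rate = 199.78 / 289.54 = 69.00%.

Unemployment rate ≈ 6.50%; labor force participation rate ≈ 69.00%.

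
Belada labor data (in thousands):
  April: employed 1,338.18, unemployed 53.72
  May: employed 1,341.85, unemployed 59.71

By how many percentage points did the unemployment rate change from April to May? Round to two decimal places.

The unemployment rate changed by +0.40 percentage points.

April: labor force = 1,338.18 + 53.72 = 1,391.90; u = 53.72/1,391.90 = 3.86%.
May: labor force = 1,341.85 + 59.71 = 1,401.56; u = 59.71/1,401.56 = 4.26%.
Change = 4.26% − 3.86% = +0.40 pp.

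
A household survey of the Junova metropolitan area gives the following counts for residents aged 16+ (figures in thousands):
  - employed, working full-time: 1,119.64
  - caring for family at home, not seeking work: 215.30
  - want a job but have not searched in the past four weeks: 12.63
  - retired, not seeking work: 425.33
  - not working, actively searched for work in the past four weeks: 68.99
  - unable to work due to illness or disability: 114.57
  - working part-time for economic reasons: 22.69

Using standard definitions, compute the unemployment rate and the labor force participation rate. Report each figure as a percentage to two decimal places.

Employed = 1,119.64 + 22.69 = 1,142.33 thousand (anyone who worked, including part-time for economic reasons, counts as employed).
Unemployed = 68.99 thousand.
Labor force = 1,142.33 + 68.99 = 1,211.32 thousand.
Not in labor force = 215.30 + 12.63 + 425.33 + 114.57 = 767.83 thousand (those not working and not actively searching are outside the labor force — including those who want a job but have given up searching).
Civilian working-age population = 1,211.32 + 767.83 = 1,979.15 thousand.
Unemployment rate = 68.99 / 1,211.32 = 5.70%.
Labor force participation rate = 1,211.32 / 1,979.15 = 61.20%.

Unemployment rate ≈ 5.70%; labor force participation rate ≈ 61.20%.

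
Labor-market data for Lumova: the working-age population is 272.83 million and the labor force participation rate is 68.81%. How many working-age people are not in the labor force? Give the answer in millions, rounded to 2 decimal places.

Share not in the labor force = 1 − 0.6881 = 0.3119.
Not in labor force = 0.3119 × 272.83 ≈ 85.10 million.

About 85.10 million are not in the labor force.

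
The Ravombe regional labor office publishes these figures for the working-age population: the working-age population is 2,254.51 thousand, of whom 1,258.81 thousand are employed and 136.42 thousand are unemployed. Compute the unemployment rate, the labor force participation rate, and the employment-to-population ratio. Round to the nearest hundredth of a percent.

Unemployment rate ≈ 9.78%; labor force participation rate ≈ 61.89%; employment-population ratio ≈ 55.84%.

Labor force = employed + unemployed = 1,258.81 + 136.42 = 1,395.23 thousand.
Unemployment rate = 136.42 / 1,395.23 = 9.78%.
Labor force participation rate = 1,395.23 / 2,254.51 = 61.89%.
Employment-population ratio = 1,258.81 / 2,254.51 = 55.84%.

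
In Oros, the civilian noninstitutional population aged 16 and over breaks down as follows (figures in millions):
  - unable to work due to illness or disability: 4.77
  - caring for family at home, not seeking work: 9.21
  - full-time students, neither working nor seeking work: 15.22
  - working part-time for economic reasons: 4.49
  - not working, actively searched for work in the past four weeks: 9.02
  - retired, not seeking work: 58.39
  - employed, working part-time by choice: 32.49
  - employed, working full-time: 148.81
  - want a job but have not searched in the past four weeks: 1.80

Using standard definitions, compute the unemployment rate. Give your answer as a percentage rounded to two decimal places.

Employed = 4.49 + 32.49 + 148.81 = 185.79 million (anyone who worked, including part-time for economic reasons, counts as employed).
Unemployed = 9.02 million.
Labor force = 185.79 + 9.02 = 194.81 million.
Unemployment rate = 9.02 / 194.81 = 4.63%.

Unemployment rate ≈ 4.63%.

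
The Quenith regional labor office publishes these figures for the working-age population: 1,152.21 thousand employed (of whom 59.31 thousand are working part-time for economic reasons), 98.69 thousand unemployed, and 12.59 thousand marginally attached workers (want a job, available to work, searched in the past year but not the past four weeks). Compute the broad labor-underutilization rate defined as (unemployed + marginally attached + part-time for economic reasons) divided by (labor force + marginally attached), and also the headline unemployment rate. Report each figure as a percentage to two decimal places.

Broad underutilization rate ≈ 13.50%; headline unemployment rate ≈ 7.89%.

Labor force = 1,152.21 + 98.69 = 1,250.90 thousand.
Numerator = 98.69 + 12.59 + 59.31 = 170.59 thousand.
Denominator = 1,250.90 + 12.59 = 1,263.49 thousand.
Broad rate = 170.59 / 1,263.49 = 13.50%.
Headline unemployment rate = 98.69 / 1,250.90 = 7.89%.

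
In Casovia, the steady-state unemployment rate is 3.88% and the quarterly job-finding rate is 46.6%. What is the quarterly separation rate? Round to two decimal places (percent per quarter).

From u* = s/(s+f): s = u·f/(1−u).
s = 0.0388 × 46.6 / (1 − 0.0388) = 1.8081 / 0.9612 ≈ 1.88% per quarter.

Separation rate ≈ 1.88% per quarter.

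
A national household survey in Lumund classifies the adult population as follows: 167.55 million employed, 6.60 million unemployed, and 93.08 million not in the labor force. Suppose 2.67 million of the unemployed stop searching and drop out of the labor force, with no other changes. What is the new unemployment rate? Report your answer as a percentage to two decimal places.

New unemployment rate ≈ 2.29%.

Initially, labor force = 167.55 + 6.60 = 174.15 million, so u = 6.60/174.15 = 3.79%.
After the change, unemployed and labor force both fall by 2.67 → E = 167.55, U = 3.93, labor force = 171.48 million.
New unemployment rate = 3.93 / 171.48 = 2.29%.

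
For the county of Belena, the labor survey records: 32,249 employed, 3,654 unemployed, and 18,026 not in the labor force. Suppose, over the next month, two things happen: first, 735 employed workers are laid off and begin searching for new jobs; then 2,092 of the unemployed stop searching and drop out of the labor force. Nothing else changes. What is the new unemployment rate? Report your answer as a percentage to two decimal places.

Initially, labor force = 32,249 + 3,654 = 35,903, so u = 3,654/35,903 = 10.18%.
After the first change, employed falls and unemployed rises by 735; labor force unchanged → E = 31,514, U = 4,389, labor force = 35,903.
After the second change, unemployed and labor force both fall by 2,092 → E = 31,514, U = 2,297, labor force = 33,811.
New unemployment rate = 2,297 / 33,811 = 6.79%.

New unemployment rate ≈ 6.79%.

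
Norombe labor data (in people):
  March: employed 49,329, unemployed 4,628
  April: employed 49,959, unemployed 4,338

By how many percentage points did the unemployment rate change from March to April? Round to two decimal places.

March: labor force = 49,329 + 4,628 = 53,957; u = 4,628/53,957 = 8.58%.
April: labor force = 49,959 + 4,338 = 54,297; u = 4,338/54,297 = 7.99%.
Change = 7.99% − 8.58% = −0.59 pp.

The unemployment rate changed by −0.59 percentage points.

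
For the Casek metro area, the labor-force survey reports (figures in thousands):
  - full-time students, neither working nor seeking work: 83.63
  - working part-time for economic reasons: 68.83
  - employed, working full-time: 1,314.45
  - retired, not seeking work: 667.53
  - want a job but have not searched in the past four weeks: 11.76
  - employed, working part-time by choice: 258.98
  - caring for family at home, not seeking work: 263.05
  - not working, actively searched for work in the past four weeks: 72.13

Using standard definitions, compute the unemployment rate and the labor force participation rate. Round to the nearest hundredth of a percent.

Unemployment rate ≈ 4.21%; labor force participation rate ≈ 62.56%.

Employed = 68.83 + 1,314.45 + 258.98 = 1,642.26 thousand (anyone who worked, including part-time for economic reasons, counts as employed).
Unemployed = 72.13 thousand.
Labor force = 1,642.26 + 72.13 = 1,714.39 thousand.
Not in labor force = 83.63 + 667.53 + 11.76 + 263.05 = 1,025.97 thousand (those not working and not actively searching are outside the labor force — including those who want a job but have given up searching).
Civilian working-age population = 1,714.39 + 1,025.97 = 2,740.36 thousand.
Unemployment rate = 72.13 / 1,714.39 = 4.21%.
Labor force participation rate = 1,714.39 / 2,740.36 = 62.56%.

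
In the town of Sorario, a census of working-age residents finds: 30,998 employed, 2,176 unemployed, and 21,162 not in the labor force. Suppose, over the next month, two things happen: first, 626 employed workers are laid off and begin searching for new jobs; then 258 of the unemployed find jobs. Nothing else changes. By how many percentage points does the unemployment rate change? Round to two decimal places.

The unemployment rate changes by +1.11 percentage points.

Initially, labor force = 30,998 + 2,176 = 33,174, so u = 2,176/33,174 = 6.56%.
After the first change, employed falls and unemployed rises by 626; labor force unchanged → E = 30,372, U = 2,802, labor force = 33,174.
After the second change, unemployed falls and employed rises by 258; labor force unchanged → E = 30,630, U = 2,544, labor force = 33,174.
New unemployment rate = 2,544 / 33,174 = 7.67%.
Change = 7.67% − 6.56% = +1.11 percentage points.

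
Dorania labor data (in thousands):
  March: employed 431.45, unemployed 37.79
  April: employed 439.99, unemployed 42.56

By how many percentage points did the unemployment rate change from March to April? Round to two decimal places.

March: labor force = 431.45 + 37.79 = 469.24; u = 37.79/469.24 = 8.05%.
April: labor force = 439.99 + 42.56 = 482.55; u = 42.56/482.55 = 8.82%.
Change = 8.82% − 8.05% = +0.77 pp.

The unemployment rate changed by +0.77 percentage points.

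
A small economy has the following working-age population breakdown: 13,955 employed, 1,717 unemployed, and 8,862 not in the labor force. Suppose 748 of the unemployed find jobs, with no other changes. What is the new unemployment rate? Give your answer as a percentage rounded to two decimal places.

Initially, labor force = 13,955 + 1,717 = 15,672, so u = 1,717/15,672 = 10.96%.
After the change, unemployed falls and employed rises by 748; labor force unchanged → E = 14,703, U = 969, labor force = 15,672.
New unemployment rate = 969 / 15,672 = 6.18%.

New unemployment rate ≈ 6.18%.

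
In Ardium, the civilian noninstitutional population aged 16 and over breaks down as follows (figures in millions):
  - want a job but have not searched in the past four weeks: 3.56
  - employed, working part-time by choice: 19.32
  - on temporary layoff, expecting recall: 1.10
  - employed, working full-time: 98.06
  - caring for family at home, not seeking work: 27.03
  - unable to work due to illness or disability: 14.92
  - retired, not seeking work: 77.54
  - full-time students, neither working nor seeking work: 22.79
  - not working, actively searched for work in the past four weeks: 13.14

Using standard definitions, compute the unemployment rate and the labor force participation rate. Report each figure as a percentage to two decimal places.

Employed = 19.32 + 98.06 = 117.38 million.
Unemployed = 1.10 + 13.14 = 14.24 million (jobless and actively searching, or on temporary layoff).
Labor force = 117.38 + 14.24 = 131.62 million.
Not in labor force = 3.56 + 27.03 + 14.92 + 77.54 + 22.79 = 145.84 million (those not working and not actively searching are outside the labor force — including those who want a job but have given up searching).
Civilian working-age population = 131.62 + 145.84 = 277.46 million.
Unemployment rate = 14.24 / 131.62 = 10.82%.
Labor force participation rate = 131.62 / 277.46 = 47.44%.

Unemployment rate ≈ 10.82%; labor force participation rate ≈ 47.44%.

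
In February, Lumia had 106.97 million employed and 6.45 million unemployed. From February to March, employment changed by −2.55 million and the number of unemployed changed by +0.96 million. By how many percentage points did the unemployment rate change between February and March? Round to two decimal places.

February: labor force = 106.97 + 6.45 = 113.42; u = 6.45/113.42 = 5.69%.
March: labor force = 104.42 + 7.41 = 111.83; u = 7.41/111.83 = 6.63%.
Change = 6.63% − 5.69% = +0.94 pp.

The unemployment rate changed by +0.94 percentage points.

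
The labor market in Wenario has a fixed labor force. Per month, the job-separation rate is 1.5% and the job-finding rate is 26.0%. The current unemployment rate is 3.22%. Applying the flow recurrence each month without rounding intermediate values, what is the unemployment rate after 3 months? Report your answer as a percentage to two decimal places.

With a fixed labor force, u_{t+1} = u_t + s·(1−u_t) − f·u_t = u_t·(1−s−f) + s.
Here 1−s−f = 0.725 and s = 0.015.
u_1 = 0.032200 × 0.725 + 0.015 = 0.038345.
u_2 = 0.038345 × 0.725 + 0.015 = 0.042800.
u_3 = 0.042800 × 0.725 + 0.015 = 0.046030.

Unemployment rate after three months ≈ 4.60%.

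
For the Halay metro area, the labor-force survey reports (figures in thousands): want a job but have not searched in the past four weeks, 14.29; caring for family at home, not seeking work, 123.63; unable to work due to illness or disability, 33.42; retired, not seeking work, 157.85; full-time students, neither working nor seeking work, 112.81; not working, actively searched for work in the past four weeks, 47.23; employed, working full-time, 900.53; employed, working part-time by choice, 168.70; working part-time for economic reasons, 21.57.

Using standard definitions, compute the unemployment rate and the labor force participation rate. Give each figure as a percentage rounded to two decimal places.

Employed = 900.53 + 168.70 + 21.57 = 1,090.80 thousand (anyone who worked, including part-time for economic reasons, counts as employed).
Unemployed = 47.23 thousand.
Labor force = 1,090.80 + 47.23 = 1,138.03 thousand.
Not in labor force = 14.29 + 123.63 + 33.42 + 157.85 + 112.81 = 442.00 thousand (those not working and not actively searching are outside the labor force — including those who want a job but have given up searching).
Civilian working-age population = 1,138.03 + 442.00 = 1,580.03 thousand.
Unemployment rate = 47.23 / 1,138.03 = 4.15%.
Labor force participation rate = 1,138.03 / 1,580.03 = 72.03%.

Unemployment rate ≈ 4.15%; labor force participation rate ≈ 72.03%.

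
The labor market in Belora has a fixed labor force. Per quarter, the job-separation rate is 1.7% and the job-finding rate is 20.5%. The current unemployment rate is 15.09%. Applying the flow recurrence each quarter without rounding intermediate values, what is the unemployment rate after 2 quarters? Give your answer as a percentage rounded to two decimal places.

With a fixed labor force, u_{t+1} = u_t + s·(1−u_t) − f·u_t = u_t·(1−s−f) + s.
Here 1−s−f = 0.778 and s = 0.017.
u_1 = 0.150900 × 0.778 + 0.017 = 0.134400.
u_2 = 0.134400 × 0.778 + 0.017 = 0.121563.

Unemployment rate after two quarters ≈ 12.16%.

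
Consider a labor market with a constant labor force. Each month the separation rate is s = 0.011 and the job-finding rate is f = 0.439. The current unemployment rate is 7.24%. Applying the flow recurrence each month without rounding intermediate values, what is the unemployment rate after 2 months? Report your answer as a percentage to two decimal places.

With a fixed labor force, u_{t+1} = u_t + s·(1−u_t) − f·u_t = u_t·(1−s−f) + s.
Here 1−s−f = 0.550 and s = 0.011.
u_1 = 0.072400 × 0.550 + 0.011 = 0.050820.
u_2 = 0.050820 × 0.550 + 0.011 = 0.038951.

Unemployment rate after two months ≈ 3.90%.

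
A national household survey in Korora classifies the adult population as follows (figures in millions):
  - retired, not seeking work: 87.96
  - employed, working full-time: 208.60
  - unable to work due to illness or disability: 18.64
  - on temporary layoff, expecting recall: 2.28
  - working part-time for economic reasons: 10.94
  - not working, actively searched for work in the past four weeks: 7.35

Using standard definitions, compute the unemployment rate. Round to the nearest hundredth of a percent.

Unemployment rate ≈ 4.20%.

Employed = 208.60 + 10.94 = 219.54 million (anyone who worked, including part-time for economic reasons, counts as employed).
Unemployed = 2.28 + 7.35 = 9.63 million (jobless and actively searching, or on temporary layoff).
Labor force = 219.54 + 9.63 = 229.17 million.
Unemployment rate = 9.63 / 229.17 = 4.20%.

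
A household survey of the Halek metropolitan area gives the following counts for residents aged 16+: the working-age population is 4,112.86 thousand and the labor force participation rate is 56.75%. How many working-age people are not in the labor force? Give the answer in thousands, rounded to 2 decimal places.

Share not in the labor force = 1 − 0.5675 = 0.4325.
Not in labor force = 0.4325 × 4,112.86 ≈ 1,778.81 thousand.

About 1,778.81 thousand are not in the labor force.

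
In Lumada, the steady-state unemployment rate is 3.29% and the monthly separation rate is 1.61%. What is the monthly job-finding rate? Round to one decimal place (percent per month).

From u* = s/(s+f): f = s·(1−u)/u.
f = 1.61 × (1 − 0.0329) / 0.0329 = 1.5570 / 0.0329 ≈ 47.3% per month.

Job-finding rate ≈ 47.3% per month.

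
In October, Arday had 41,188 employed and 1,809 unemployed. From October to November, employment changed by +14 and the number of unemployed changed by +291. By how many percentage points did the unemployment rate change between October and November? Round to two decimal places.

The unemployment rate changed by +0.64 percentage points.

October: labor force = 41,188 + 1,809 = 42,997; u = 1,809/42,997 = 4.21%.
November: labor force = 41,202 + 2,100 = 43,302; u = 2,100/43,302 = 4.85%.
Change = 4.85% − 4.21% = +0.64 pp.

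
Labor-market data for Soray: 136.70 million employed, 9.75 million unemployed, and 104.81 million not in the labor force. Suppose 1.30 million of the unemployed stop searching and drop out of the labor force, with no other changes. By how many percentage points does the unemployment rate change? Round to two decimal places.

The unemployment rate changes by −0.84 percentage points.

Initially, labor force = 136.70 + 9.75 = 146.45 million, so u = 9.75/146.45 = 6.66%.
After the change, unemployed and labor force both fall by 1.30 → E = 136.70, U = 8.45, labor force = 145.15 million.
New unemployment rate = 8.45 / 145.15 = 5.82%.
Change = 5.82% − 6.66% = −0.84 percentage points.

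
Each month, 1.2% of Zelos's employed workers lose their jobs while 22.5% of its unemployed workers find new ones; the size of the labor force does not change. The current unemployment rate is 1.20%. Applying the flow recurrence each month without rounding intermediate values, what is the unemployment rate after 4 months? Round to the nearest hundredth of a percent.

With a fixed labor force, u_{t+1} = u_t + s·(1−u_t) − f·u_t = u_t·(1−s−f) + s.
Here 1−s−f = 0.763 and s = 0.012.
u_1 = 0.012000 × 0.763 + 0.012 = 0.021156.
u_2 = 0.021156 × 0.763 + 0.012 = 0.028142.
u_3 = 0.028142 × 0.763 + 0.012 = 0.033472.
u_4 = 0.033472 × 0.763 + 0.012 = 0.037539.

Unemployment rate after four months ≈ 3.75%.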